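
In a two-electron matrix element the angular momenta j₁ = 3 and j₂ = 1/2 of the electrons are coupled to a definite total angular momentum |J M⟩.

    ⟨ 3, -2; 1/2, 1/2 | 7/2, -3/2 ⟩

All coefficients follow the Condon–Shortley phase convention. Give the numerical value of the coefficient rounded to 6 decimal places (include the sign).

triangle: 0!×6!×1!/8! = 720/40320
(j±m)!: 1!×5!×1!×0!×2!×5! = 28800
prefactor² = (2J+1)×Δ×N² = 28800/7
  k=0: +1/(0!×0!×5!×1!×1!×0!) = 1/120
Σ = 1/120  ⇒  CG² = 28800/7×(1/120)² = 2/7
CG = +√(2/7) = +0.534522

+0.534522  (= +√(2/7))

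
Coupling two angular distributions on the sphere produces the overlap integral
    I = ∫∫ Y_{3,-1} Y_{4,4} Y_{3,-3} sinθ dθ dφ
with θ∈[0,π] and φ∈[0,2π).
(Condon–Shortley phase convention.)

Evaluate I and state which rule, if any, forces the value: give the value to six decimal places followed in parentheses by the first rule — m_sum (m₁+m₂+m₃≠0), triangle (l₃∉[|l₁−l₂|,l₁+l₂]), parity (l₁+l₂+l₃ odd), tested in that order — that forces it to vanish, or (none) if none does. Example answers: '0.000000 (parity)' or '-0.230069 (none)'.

-0.166198 (none)

Checks pass: Σm=0; 10 even; l₃=3∈[1,7].
(2·3+1)(2·4+1)(2·3+1) = 441
Δ: 4! 2! 4! / 11! → 1/34650
sum: t=1:−1/72 t=2:+1/16 t=3:−1/72 = 5/144
3j²(3 4 3; 0 0 0) = Δ·Π!·Σ² = 2/77  (sign -1)
sum: t=4:+1/1152 = 1/1152
3j²(3 4 3; -1 4 -3) = Δ·Π!·Σ² = 1/33  (sign +1)
combine: 4πI² = 441·2/77·1/33 = 42/121
take √, sign -1: I = -0.16619847
No selection rule forces the value: the integral is nonzero (none).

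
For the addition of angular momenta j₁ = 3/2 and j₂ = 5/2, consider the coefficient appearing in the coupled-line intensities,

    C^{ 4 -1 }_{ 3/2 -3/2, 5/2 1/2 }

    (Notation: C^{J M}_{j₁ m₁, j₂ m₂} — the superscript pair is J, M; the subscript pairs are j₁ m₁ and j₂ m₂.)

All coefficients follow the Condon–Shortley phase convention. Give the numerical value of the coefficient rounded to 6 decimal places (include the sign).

triangle: 0!×3!×5!/9! = 720/362880
(j±m)!: 0!×3!×3!×2!×3!×5! = 51840
prefactor² = (2J+1)×Δ×N² = 6480/7
  k=0: +1/(0!×0!×3!×3!×0!×2!) = 1/72
Σ = 1/72  ⇒  CG² = 6480/7×(1/72)² = 5/28
CG = +√(5/28) = +0.422577

+0.422577  (= +√(5/28))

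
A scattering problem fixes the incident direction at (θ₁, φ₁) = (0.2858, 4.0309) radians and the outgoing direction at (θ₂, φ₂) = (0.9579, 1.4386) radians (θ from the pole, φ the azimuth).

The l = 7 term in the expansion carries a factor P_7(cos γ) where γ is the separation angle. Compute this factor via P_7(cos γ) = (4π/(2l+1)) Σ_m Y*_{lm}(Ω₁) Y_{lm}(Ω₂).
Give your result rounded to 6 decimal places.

Summing Y*_{l m}(θ₁,φ₁)·Y_{l m}(θ₂,φ₂) over m ∈ [−7, 7]; prefactor 4π/(2·7+1) = 0.837758:
  m=-7: (-0.00007 + 0.00000j) × (-0.09788 + 0.07370j) = 0.00001 - 0.00001j  (running Σ = 0.00001 - 0.00001j)
  m=-6: (0.00053 - 0.00073j) × (-0.22619 - 0.22974j) = -0.00029 + 0.00004j  (running Σ = -0.00028 + 0.00004j)
  m=-5: (0.00188 + 0.00692j) × (0.27236 - 0.35022j) = 0.00293 + 0.00122j  (running Σ = 0.00265 + 0.00126j)
  m=-4: (-0.03649 - 0.01610j) × (0.21241 + 0.12411j) = -0.00575 - 0.00795j  (running Σ = -0.00310 - 0.00669j)
  m=-3: (0.13991 - 0.07171j) × (0.07442 - 0.17770j) = -0.00233 - 0.03020j  (running Σ = -0.00543 - 0.03688j)
  m=-2: (-0.08595 + 0.40761j) × (0.33372 + 0.09035j) = -0.06551 + 0.12826j  (running Σ = -0.07094 + 0.09138j)
  m=-1: (-0.39082 - 0.48182j) × (0.00699 - 0.05257j) = -0.02806 + 0.01718j  (running Σ = -0.09900 + 0.10856j)
  m=0: (0.15521 + 0.00000j) × (0.34947 + 0.00000j) = 0.05424 + 0.00000j  (running Σ = -0.04476 + 0.10856j)
  m=1: (0.39082 - 0.48182j) × (-0.00699 - 0.05257j) = -0.02806 - 0.01718j  (running Σ = -0.07282 + 0.09138j)
  m=2: (-0.08595 - 0.40761j) × (0.33372 - 0.09035j) = -0.06551 - 0.12826j  (running Σ = -0.13833 - 0.03688j)
  m=3: (-0.13991 - 0.07171j) × (-0.07442 - 0.17770j) = -0.00233 + 0.03020j  (running Σ = -0.14067 - 0.00669j)
  m=4: (-0.03649 + 0.01610j) × (0.21241 - 0.12411j) = -0.00575 + 0.00795j  (running Σ = -0.14642 + 0.00126j)
  m=5: (-0.00188 + 0.00692j) × (-0.27236 - 0.35022j) = 0.00293 - 0.00122j  (running Σ = -0.14348 + 0.00004j)
  m=6: (0.00053 + 0.00073j) × (-0.22619 + 0.22974j) = -0.00029 - 0.00004j  (running Σ = -0.14377 - 0.00001j)
  m=7: (0.00007 + 0.00000j) × (0.09788 + 0.07370j) = 0.00001 + 0.00001j  (running Σ = -0.14376 - 0.00000j)
Σ over m = -0.14376 - 0.00000j; ×(4π/15) → -0.12044 - 0.00000j. Real part: -0.120439

-0.120439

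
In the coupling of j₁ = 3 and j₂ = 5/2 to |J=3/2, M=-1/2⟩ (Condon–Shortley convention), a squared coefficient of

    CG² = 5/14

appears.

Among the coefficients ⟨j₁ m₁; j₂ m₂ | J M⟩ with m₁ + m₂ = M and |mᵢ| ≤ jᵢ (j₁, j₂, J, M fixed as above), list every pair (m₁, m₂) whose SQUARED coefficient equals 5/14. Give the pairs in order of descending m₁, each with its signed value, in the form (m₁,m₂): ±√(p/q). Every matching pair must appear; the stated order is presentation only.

Admissible pairs with m₁+m₂ = M = -1/2: (-3,5/2), (-2,3/2), (-1,1/2), (0,-1/2), (1,-3/2), (2,-5/2)
  (m₁,m₂)=(2,-5/2): CG² = 5/21, CG = +√(5/21)
  (m₁,m₂)=(1,-3/2): CG² = 7/30, CG = −√(7/30)
  (m₁,m₂)=(0,-1/2): CG² = 4/35, CG = +√(4/35)
  (m₁,m₂)=(-1,1/2): CG² = 1/105, CG = −√(1/105)
  (m₁,m₂)=(-2,3/2): CG² = 1/21, CG = −√(1/21)
  (m₁,m₂)=(-3,5/2): CG² = 5/14, CG = +√(5/14)   ← matches the target
Pairs with CG² = 5/14: (-3,5/2): +√(5/14)

(-3,5/2): +√(5/14)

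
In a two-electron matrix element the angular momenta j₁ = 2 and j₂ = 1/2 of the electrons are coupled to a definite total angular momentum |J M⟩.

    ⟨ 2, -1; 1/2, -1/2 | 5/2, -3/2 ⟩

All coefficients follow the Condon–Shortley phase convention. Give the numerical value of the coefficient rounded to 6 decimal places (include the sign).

√[6·0!4!1!/6! · 1!3!0!1!1!4!] = √(144/5)
  +(−1)^0/∏(0,0,3,0,1,1)! = 1/6  (running 1/6)
⟨..|..⟩ = √(144/5)·(1/6) = +0.894427

+0.894427  (= +√(4/5))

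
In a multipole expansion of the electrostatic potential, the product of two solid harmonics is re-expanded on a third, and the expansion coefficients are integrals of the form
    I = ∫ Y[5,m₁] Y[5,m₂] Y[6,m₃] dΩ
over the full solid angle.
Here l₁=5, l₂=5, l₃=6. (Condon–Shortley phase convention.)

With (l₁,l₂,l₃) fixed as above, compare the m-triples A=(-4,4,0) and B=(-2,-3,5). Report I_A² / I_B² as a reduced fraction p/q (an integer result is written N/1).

Same 5,5,6: normalisation and zero-m 3j drop out of the ratio.
A: Δ: 4! 6! 6! / 17! → 1/28588560; sum: t=3:−1/3110400 t=4:+1/345600 = 1/388800; 3j²(5 5 6; -4 4 0) = Δ·Π!·Σ² = 192/12155  (sign +1)
B: Δ: 4! 6! 6! / 17! → 1/28588560; sum: t=1:−1/518400 t=2:+1/345600 = 1/1036800; 3j²(5 5 6; -2 -3 5) = Δ·Π!·Σ² = 7/2210  (sign -1)
I_A²/I_B² = (192/12155)/(7/2210) = 384/77

384/77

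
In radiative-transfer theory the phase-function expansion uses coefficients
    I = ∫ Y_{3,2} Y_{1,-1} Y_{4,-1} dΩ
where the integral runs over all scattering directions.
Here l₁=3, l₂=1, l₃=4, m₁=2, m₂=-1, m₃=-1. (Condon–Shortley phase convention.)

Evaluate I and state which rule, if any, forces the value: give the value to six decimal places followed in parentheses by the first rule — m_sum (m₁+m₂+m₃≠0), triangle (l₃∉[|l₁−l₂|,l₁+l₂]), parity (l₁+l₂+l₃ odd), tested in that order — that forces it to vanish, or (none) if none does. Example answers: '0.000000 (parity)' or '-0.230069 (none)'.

-0.106622 (none)

Rules hold: Σm=0, L=8 even, 2≤4≤4.
N = 7·3·9 = 189
Δ = 0!·6!·2!/9! = 1/252
Racah Σ t=0..0: t=0:+1/36 = 1/36
⇒ 3j(3 1 4; 0 0 0)² = 4/63, sgn +1
Racah Σ t=0..0: t=0:+1/240 = 1/240
⇒ 3j(3 1 4; 2 -1 -1)² = 1/84, sgn -1
4πI² = N·(3j₀)²·(3jₘ)² = 1/7
I = -1·√(0.142857/4π) = -0.10662181
No selection rule forces the value: the integral is nonzero (none).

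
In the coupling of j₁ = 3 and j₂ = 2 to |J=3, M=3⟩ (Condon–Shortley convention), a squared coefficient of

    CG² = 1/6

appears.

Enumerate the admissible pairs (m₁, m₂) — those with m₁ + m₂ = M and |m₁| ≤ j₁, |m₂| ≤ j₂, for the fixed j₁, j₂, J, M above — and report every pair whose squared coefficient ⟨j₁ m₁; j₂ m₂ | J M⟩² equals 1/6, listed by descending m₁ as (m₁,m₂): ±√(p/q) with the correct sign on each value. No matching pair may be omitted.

(1,2): +√(1/6)

Admissible pairs with m₁+m₂ = M = 3: (1,2), (2,1), (3,0)
  (m₁,m₂)=(3,0): CG² = 5/12, CG = +√(5/12)
  (m₁,m₂)=(2,1): CG² = 5/12, CG = −√(5/12)
  (m₁,m₂)=(1,2): CG² = 1/6, CG = +√(1/6)   ← matches the target
Pairs with CG² = 1/6: (1,2): +√(1/6)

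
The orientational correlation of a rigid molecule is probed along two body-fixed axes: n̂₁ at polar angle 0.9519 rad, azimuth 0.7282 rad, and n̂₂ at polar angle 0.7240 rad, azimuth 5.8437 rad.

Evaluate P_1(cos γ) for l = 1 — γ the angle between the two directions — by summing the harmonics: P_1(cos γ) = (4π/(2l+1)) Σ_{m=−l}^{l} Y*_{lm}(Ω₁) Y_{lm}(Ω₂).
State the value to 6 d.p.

Addition theorem: P_1(cos γ) = (4π/3) Σ_m Y*_{lm}(Ω₁) Y_{lm}(Ω₂), m = −1…1:
  m=-1: (0.21004 + 0.18729j) × (0.20710 + 0.09737j) = 0.02526 + 0.05924j  (running Σ = 0.02526 + 0.05924j)
  m=0: (0.28346 + 0.00000j) × (0.36604 + 0.00000j) = 0.10376 + 0.00000j  (running Σ = 0.12902 + 0.05924j)
  m=1: (-0.21004 + 0.18729j) × (-0.20710 + 0.09737j) = 0.02526 - 0.05924j  (running Σ = 0.15428 + 0.00000j)
Σ over m = 0.15428 + 0.00000j; ×(4π/3) → 0.64626 + 0.00000j. Real part: 0.646263

0.646263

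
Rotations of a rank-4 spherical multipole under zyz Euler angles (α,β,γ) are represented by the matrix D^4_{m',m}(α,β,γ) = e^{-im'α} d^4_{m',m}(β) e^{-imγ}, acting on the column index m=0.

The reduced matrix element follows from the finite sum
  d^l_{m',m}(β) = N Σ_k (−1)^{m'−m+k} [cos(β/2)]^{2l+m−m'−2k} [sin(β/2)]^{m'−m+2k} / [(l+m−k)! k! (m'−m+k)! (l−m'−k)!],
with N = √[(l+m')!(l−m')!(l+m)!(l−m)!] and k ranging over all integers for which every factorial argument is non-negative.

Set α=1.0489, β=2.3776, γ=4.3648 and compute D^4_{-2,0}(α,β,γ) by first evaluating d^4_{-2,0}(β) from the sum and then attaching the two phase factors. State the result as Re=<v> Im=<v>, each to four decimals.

Re=-0.2521 Im=0.4333

Split into d^4_{-2,0}(β=2.3776) × two z-phases.
c=cos(2.377600/2)=0.372774, s=sin(2.377600/2)=0.927922; N=√[2·720·24·24]=910.735966
k: max(0,(0)−(-2))=2 … min(4+(0),4−(-2))=4
  k=2: (−1)^0·910.7360/(96)·0.3728^6·0.9279^2 = +0.021919
  k=3: (−1)^1·910.7360/(36)·0.3728^4·0.9279^4 = -0.362174
  k=4: (−1)^2·910.7360/(96)·0.3728^2·0.9279^6 = +0.841553
d^4_{-2,0}(2.3776) = +0.021919 -0.362174 +0.841553 = +0.501298
D = (-0.502946+0.864318i)·(+0.501298)·(+1.000000+0.000000i) = -0.252125+0.433280i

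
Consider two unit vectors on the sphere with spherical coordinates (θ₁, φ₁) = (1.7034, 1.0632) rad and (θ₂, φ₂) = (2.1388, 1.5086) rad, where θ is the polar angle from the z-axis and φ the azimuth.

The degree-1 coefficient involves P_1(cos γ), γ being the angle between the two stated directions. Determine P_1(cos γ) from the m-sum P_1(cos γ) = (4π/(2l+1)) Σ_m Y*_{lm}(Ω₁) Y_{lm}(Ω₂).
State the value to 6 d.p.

Term-by-term m-sum for l=1 (normalisation 4π/3 = 4.188790):
  m=-1: (+0.166463+0.299282i) × (+0.018103-0.290680i) = +0.090009-0.042970i  (running Σ = +0.090009-0.042970i)
  m=0: (-0.064601-0.000000i) × (-0.262844+0.000000i) = +0.016980+0.000000i  (running Σ = +0.106989-0.042970i)
  m=1: (-0.166463+0.299282i) × (-0.018103-0.290680i) = +0.090009+0.042970i  (running Σ = +0.196998+0.000000i)
Accumulated sum +0.196998+0.000000i; after 4π/(2l+1) scaling, +0.825181+0.000000i ⇒ P_1 = 0.825181

0.825181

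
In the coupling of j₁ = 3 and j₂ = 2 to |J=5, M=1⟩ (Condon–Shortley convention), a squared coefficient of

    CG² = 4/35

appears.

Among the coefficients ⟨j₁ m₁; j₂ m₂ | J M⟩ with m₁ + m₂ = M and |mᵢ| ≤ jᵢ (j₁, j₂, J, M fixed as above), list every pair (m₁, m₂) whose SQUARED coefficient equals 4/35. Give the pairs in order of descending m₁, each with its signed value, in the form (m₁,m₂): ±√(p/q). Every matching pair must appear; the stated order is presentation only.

(2,-1): +√(4/35)

Admissible pairs with m₁+m₂ = M = 1: (-1,2), (0,1), (1,0), (2,-1), (3,-2)
  (m₁,m₂)=(3,-2): CG² = 1/210, CG = +√(1/210)
  (m₁,m₂)=(2,-1): CG² = 4/35, CG = +√(4/35)   ← matches the target
  (m₁,m₂)=(1,0): CG² = 3/7, CG = +√(3/7)
  (m₁,m₂)=(0,1): CG² = 8/21, CG = +√(8/21)
  (m₁,m₂)=(-1,2): CG² = 1/14, CG = +√(1/14)
Pairs with CG² = 4/35: (2,-1): +√(4/35)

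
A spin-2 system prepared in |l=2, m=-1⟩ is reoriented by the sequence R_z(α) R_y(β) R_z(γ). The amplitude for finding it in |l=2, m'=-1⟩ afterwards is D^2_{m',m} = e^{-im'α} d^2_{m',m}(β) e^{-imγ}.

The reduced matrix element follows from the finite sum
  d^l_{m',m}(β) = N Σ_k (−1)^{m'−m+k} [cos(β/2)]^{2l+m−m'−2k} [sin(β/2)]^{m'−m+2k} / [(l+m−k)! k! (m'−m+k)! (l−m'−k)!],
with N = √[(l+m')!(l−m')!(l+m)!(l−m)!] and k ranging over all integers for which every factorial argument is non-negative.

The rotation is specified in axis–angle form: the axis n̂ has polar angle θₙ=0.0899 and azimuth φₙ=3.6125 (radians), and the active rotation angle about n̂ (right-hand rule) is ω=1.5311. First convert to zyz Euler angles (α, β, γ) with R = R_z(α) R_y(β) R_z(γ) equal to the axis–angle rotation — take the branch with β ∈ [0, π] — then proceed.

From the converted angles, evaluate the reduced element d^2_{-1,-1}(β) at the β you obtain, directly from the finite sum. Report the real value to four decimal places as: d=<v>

Axis–angle → zyz. n̂ = (sinθₙcosφₙ, sinθₙsinφₙ, cosθₙ) = (-0.080007, -0.040732, +0.995962), ω = 1.5311.
R = I cosω + sinω [n̂]ₓ + (1−cosω) n̂n̂ᵀ gives
  R = [+0.045833, -0.992048, -0.117222; +0.998307, +0.041279, +0.040986; -0.035822, -0.118902, +0.992260]
β = atan2(√(R₁₃²+R₂₃²), R₃₃) = 0.124502; α = atan2(R₂₃, R₁₃) mod 2π = 2.805232; γ = atan2(R₃₂, −R₃₁) mod 2π = 5.005010
d^2_{-1,-1}(β=0.1245) via the finite sum:
Half-angle: c=0.998063, s=0.062211. N=√(1·6·1·6)=6.000000
k∈{0,1} keeps every argument non-negative
  k=0: (−1)^0·6.0000/(6)·0.9981^4·0.0622^0 = +0.992275
  k=1: (−1)^1·6.0000/(2)·0.9981^2·0.0622^2 = -0.011566
d^2_{-1,-1}(0.1245) = +0.992275 -0.011566 = +0.980709

d=0.9807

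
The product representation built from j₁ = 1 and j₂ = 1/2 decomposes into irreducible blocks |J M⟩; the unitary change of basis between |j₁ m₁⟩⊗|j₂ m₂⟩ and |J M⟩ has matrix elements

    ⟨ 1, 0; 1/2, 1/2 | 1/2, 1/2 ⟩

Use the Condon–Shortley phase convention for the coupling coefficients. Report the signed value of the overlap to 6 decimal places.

-0.577350  (= −√(1/3))

√[2·1!1!0!/3! · 1!1!1!0!1!0!] = √(1/3)
  +(−1)^1/∏(1,0,0,0,1,0)! = -1  (running -1)
⟨..|..⟩ = √(1/3)·(-1) = -0.577350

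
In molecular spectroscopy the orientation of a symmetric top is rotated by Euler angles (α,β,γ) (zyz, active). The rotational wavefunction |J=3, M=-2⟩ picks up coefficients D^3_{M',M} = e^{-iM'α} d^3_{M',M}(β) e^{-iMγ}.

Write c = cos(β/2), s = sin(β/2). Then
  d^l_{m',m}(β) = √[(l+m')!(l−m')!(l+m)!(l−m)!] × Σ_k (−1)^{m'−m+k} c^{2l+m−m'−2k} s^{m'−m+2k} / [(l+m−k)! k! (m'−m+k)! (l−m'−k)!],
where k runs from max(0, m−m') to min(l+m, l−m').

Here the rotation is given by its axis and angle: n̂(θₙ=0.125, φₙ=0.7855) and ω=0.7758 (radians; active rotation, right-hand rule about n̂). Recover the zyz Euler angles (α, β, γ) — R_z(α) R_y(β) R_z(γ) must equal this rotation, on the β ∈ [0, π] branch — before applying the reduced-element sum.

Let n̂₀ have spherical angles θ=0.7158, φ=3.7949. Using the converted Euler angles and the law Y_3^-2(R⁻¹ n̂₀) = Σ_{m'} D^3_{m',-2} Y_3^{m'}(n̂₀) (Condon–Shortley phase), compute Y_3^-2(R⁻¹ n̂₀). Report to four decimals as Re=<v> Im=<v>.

Axis–angle → zyz. n̂ = (sinθₙcosφₙ, sinθₙsinφₙ, cosθₙ) = (+0.088149, +0.088167, +0.992198), ω = 0.7758.
R = I cosω + sinω [n̂]ₓ + (1−cosω) n̂n̂ᵀ gives
  R = [+0.716084, -0.692600, +0.086769; +0.697047, +0.716085, -0.036699; -0.036716, +0.086761, +0.995552]
β = atan2(√(R₁₃²+R₂₃²), R₃₃) = 0.094350; α = atan2(R₂₃, R₁₃) mod 2π = 5.883054; γ = atan2(R₃₂, −R₃₁) mod 2π = 1.170461
Need the full column D^3_{m',-2} for m'=−3..3 at α=5.8831, β=0.0944, γ=1.1705.
cos(β/2)=0.998887, sin(β/2)=0.047158
d^3_{-3,-2}: single k=1 term ⇒ +0.114871;  D = +0.047914+0.104401i
d^3_{-2,-2}: k∈[0..1] ⇒ +0.993343 -0.011070 = +0.982273;  D = +0.029598+0.981827i
d^3_{-1,-2}: k∈[0..1] ⇒ -0.148298 +0.000661 = -0.147637;  D = +0.053387-0.137646i
d^3_{0,-2}: k∈[0..1] ⇒ +0.012126 -0.000027 = +0.012099;  D = -0.008424+0.008685i
d^3_{1,-2}: k∈[0..1] ⇒ -0.000661 +0.000001 = -0.000660;  D = +0.000608-0.000257i
d^3_{2,-2}: k∈[0..1] ⇒ +0.000025 -0.000000 = +0.000025;  D = -0.000025+0.000000i
d^3_{3,-2}: single k=0 term ⇒ -0.000001;  D = +0.000001+0.000000i
Y_3^{m'}(θ=0.7158,φ=3.7949) and Σ D·Y over m':
  (+0.0479+0.1044i)·(+0.0447+0.1091i)  (+0.0296+0.9818i)·(+0.0867-0.3206i)  (+0.0534-0.1376i)·(-0.3110+0.2381i)  (-0.0084+0.0087i)·(-0.0431+0.0000i)  (+0.0006-0.0003i)·(+0.3110+0.2381i)  (-0.0000+0.0000i)·(+0.0867+0.3206i)  (+0.0000+0.0000i)·(-0.0447+0.1091i)
Y_3^-2(R⁻¹ n̂) = +0.324831+0.140749i

Re=0.3248 Im=0.1407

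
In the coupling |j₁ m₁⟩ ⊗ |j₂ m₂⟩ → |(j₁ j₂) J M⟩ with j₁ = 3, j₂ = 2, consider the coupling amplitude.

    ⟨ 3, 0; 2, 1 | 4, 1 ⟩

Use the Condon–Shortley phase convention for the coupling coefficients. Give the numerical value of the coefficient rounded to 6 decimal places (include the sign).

j₁+j₂−J=1  J+j₁−j₂=5  J−j₁+j₂=3  j₁+j₂+J+1=10
(j₁±m₁, j₂±m₂, J±M) = (3,3,3,1,5,3)
P² = 1944/7
sum k=0..1:
  [0] +1/72 = 1/72
  [1] −1/24 = -1/24
S = -1/36
C² = P²·S² = 3/14 ; C = -0.462910

−√(3/14) ≈ -0.462910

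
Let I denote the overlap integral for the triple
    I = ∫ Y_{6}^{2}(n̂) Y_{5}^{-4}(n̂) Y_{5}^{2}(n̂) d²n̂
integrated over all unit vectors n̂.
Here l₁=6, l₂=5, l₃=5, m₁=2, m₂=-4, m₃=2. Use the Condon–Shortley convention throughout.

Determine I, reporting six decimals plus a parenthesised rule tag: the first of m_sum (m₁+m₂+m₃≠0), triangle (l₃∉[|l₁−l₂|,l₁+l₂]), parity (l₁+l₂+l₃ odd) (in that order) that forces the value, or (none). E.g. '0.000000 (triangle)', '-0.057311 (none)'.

0.108910 (none)

Rules hold: Σm=0, L=16 even, 1≤5≤11.
N = 13·11·11 = 1573
Δ = 6!·6!·4!/17! = 1/28588560
Racah Σ t=1..5: t=1:−1/345600 t=2:+1/13824 t=3:−1/5184 t=4:+1/13824 t=5:−1/345600 = -7/129600
⇒ 3j(6 5 5; 0 0 0)² = 80/7293, sgn +1
Racah Σ t=0..1: t=0:+1/207360 t=1:−1/103680 = -1/207360
⇒ 3j(6 5 5; 2 -4 2)² = 21/2431, sgn +1
4πI² = N·(3j₀)²·(3jₘ)² = 560/3757
I = +1·√(0.149055/4π) = 0.10891018
No selection rule forces the value: the integral is nonzero (none).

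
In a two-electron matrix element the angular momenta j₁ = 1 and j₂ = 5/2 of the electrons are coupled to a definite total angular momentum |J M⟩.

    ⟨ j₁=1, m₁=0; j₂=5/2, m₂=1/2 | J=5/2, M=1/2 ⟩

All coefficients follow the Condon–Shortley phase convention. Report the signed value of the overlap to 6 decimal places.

-0.169031

triangle: 1!×1!×4!/7! = 24/5040
(j±m)!: 1!×1!×3!×2!×3!×2! = 144
prefactor² = (2J+1)×Δ×N² = 144/35
  k=0: +1/(0!×1!×1!×3!×0!×1!) = 1/6
  k=1: −1/(1!×0!×0!×2!×1!×2!) = -1/4
Σ = -1/12  ⇒  CG² = 144/35×(-1/12)² = 1/35
CG = −√(1/35) = -0.169031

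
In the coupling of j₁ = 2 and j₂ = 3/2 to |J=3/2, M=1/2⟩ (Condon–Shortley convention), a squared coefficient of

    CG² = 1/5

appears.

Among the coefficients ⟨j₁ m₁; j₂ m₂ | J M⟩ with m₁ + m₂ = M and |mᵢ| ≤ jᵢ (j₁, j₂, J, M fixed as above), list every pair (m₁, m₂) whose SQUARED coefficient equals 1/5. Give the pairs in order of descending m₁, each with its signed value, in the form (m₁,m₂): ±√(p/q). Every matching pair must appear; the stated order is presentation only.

Admissible pairs with m₁+m₂ = M = 1/2: (-1,3/2), (0,1/2), (1,-1/2), (2,-3/2)
  (m₁,m₂)=(2,-3/2): CG² = 2/5, CG = +√(2/5)
  (m₁,m₂)=(1,-1/2): CG² = 0/1, CG = 0
  (m₁,m₂)=(0,1/2): CG² = 1/5, CG = −√(1/5)   ← matches the target
  (m₁,m₂)=(-1,3/2): CG² = 2/5, CG = +√(2/5)
Pairs with CG² = 1/5: (0,1/2): −√(1/5)

(0,1/2): −√(1/5)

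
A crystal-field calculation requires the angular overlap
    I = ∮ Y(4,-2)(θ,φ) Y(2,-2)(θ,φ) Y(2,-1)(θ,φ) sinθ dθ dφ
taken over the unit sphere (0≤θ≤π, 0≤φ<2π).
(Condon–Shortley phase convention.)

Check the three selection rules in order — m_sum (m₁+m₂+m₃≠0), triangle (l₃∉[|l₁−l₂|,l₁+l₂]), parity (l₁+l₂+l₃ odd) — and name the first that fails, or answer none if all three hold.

m_sum

Σmᵢ = -5  ✗
l₃∈[|l₁−l₂|,l₁+l₂]=[2,6], have l₃=2
Σlᵢ = 8 ⇒ even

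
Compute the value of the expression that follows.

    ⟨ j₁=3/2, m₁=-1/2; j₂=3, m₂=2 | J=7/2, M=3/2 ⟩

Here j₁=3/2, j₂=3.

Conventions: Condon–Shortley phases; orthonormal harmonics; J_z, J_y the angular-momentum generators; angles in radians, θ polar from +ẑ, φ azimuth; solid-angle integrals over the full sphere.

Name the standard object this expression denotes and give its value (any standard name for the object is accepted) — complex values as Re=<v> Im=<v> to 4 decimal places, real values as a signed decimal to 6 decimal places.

This is a Clebsch–Gordan (vector-coupling) coefficient.
triangle: 1!·2!·5!/9! = 240/362880
(j±m)!: 1!·2!·5!·1!·5!·2! = 57600
prefactor² = (2J+1)·Δ·N² = 6400/21
  k=0: +1/(0!·1!·2!·5!·0!·0!) = 1/240
  k=1: −1/(1!·0!·1!·4!·1!·1!) = -1/24
Σ = -3/80  ⇒  CG² = 6400/21·(-3/80)² = 3/7
CG = −√(3/7) = -0.654654

Clebsch–Gordan coefficient, −√(3/7) ≈ -0.654654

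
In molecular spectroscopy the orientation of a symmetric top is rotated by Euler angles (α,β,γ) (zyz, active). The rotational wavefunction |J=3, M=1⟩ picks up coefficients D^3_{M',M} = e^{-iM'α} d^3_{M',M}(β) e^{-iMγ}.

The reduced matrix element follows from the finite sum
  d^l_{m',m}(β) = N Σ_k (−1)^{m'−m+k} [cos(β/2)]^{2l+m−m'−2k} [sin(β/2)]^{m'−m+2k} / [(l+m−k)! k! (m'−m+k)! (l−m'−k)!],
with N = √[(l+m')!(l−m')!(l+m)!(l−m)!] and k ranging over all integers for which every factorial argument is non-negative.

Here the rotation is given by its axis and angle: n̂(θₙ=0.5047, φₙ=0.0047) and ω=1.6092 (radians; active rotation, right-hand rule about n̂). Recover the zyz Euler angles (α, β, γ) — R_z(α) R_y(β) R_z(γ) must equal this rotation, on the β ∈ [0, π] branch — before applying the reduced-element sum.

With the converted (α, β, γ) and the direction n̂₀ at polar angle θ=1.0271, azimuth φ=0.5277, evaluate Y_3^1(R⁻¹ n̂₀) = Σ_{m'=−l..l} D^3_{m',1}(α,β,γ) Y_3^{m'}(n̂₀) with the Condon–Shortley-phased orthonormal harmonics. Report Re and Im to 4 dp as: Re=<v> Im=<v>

Axis–angle → zyz. n̂ = (sinθₙcosφₙ, sinθₙsinφₙ, cosθₙ) = (+0.483540, +0.002273, +0.875320), ω = 1.6092.
R = I cosω + sinω [n̂]ₓ + (1−cosω) n̂n̂ᵀ gives
  R = [+0.204393, -0.873533, +0.441773; +0.875815, -0.038389, -0.481117; +0.437231, +0.485249, +0.757207]
β = atan2(√(R₁₃²+R₂₃²), R₃₃) = 0.711770; α = atan2(R₂₃, R₁₃) mod 2π = 5.455181; γ = atan2(R₃₂, −R₃₁) mod 2π = 2.304189
Need the full column D^3_{m',1} for m'=−3..3 at α=5.4552, β=0.7118, γ=2.3042.
cos(β/2)=0.937339, sin(β/2)=0.348420
d^3_{-3,1}: single k=4 term ⇒ +0.050148;  D = +0.003798+0.050004i
d^3_{-2,1}: k∈[3..4] ⇒ +0.220307 -0.015220 = +0.205087;  D = -0.140124+0.149753i
d^3_{-1,1}: k∈[2..4] ⇒ +0.562268 -0.103584 +0.001789 = +0.460472;  D = -0.460452-0.004328i
d^3_{0,1}: k∈[1..3] ⇒ +0.873325 -0.362001 +0.016673 = +0.527996;  D = -0.353437-0.392253i
d^3_{1,1}: k∈[0..2] ⇒ +0.678233 -0.749690 +0.077688 = +0.006231;  D = +0.000589-0.006203i
d^3_{2,1}: k∈[0..1] ⇒ -0.797233 +0.220307 = -0.576926;  D = -0.459916+0.348312i
d^3_{3,1}: single k=0 term ⇒ +0.362942;  D = +0.357090+0.064914i
Y_3^{m'}(θ=1.0271,φ=0.5277) and Σ D·Y over m':
  (+0.0038+0.0500i)·(-0.0032-0.2615i)  (-0.1401+0.1498i)·(+0.1908-0.3369i)  (-0.4605-0.0043i)·(+0.0808-0.0471i)  (-0.3534-0.3923i)·(-0.3208+0.0000i)  (+0.0006-0.0062i)·(-0.0808-0.0471i)  (-0.4599+0.3483i)·(+0.1908+0.3369i)  (+0.3571+0.0649i)·(+0.0032-0.2615i)
Y_3^1(R⁻¹ n̂) = -0.074559+0.040642i

Re=-0.0746 Im=0.0406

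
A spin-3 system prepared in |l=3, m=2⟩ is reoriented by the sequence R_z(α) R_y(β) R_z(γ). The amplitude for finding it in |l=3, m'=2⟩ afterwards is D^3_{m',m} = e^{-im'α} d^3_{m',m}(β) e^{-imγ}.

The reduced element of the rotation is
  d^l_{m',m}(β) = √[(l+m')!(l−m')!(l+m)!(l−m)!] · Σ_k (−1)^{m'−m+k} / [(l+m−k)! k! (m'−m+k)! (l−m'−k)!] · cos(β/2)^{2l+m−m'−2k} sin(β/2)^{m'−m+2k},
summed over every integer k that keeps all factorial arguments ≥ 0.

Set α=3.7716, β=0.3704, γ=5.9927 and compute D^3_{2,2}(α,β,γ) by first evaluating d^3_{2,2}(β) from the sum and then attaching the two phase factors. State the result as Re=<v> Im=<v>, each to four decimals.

Re=0.5785 Im=-0.4669

D^3_{2,2}(3.7716,0.3704,5.9927) = e^{-i·2·3.7716}·d^3_{2,2}(0.3704)·e^{-i·2·5.9927}. Compute d first:
c=cos(0.370400/2)=0.982899, s=sin(0.370400/2)=0.184143; N=√[120·1·120·1]=120.000000
k: max(0,(2)−(2))=0 … min(3+(2),3−(2))=1
  k=0: (−1)^0·120.0000/(120)·0.9829^6·0.1841^0 = +0.901684
  k=1: (−1)^1·120.0000/(24)·0.9829^4·0.1841^2 = -0.158240
d^3_{2,2}(0.3704) = +0.901684 -0.158240 = +0.743444
Attach z-rotation phases: D = e^{-i(2)(3.7716)}·(+0.743444)·e^{-i(2)(5.9927)} = +0.578528-0.466920i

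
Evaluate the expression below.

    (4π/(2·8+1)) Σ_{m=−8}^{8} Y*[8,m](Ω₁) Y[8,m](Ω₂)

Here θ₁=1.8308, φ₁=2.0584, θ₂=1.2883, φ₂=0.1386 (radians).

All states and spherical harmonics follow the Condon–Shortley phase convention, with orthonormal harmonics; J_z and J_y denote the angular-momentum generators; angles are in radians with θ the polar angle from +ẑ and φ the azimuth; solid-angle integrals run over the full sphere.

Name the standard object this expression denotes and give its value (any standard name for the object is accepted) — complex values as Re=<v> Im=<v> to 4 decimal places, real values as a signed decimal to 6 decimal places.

This sum is the spherical-harmonic addition theorem: it equals the Legendre polynomial P_l(cos γ) of the angle γ between the two directions.
Summing Y*_{l m}(θ₁,φ₁)·Y_{l m}(θ₂,φ₂) over m ∈ [−8, 8]; prefactor 4π/(2·8+1) = 0.739198:
  m=-8: (-0.28441 - 0.26990j) × (0.16624 - 0.33385j) = -0.13739 + 0.05008j  (running Σ = -0.13739 + 0.05008j)
  m=-7: (0.11194 - 0.40192j) × (0.24471 - 0.35723j) = -0.11619 - 0.13834j  (running Σ = -0.25357 - 0.08826j)
  m=-6: (-0.00258 + 0.00057j) × (0.03294 - 0.03613j) = -0.00006 + 0.00011j  (running Σ = -0.25364 - 0.08815j)
  m=-5: (-0.22897 - 0.26988j) × (-0.26133 + 0.21701j) = 0.11840 + 0.02084j  (running Σ = -0.13524 - 0.06731j)
  m=-4: (0.04750 - 0.11906j) × (-0.15361 + 0.09511j) = 0.00403 + 0.02281j  (running Σ = -0.13121 - 0.04450j)
  m=-3: (-0.29255 + 0.03171j) × (0.23974 - 0.10585j) = -0.06678 + 0.03857j  (running Σ = -0.19799 - 0.00593j)
  m=-2: (-0.10100 - 0.14904j) × (0.21972 - 0.06252j) = -0.03151 - 0.02643j  (running Σ = -0.22950 - 0.03237j)
  m=-1: (-0.12314 + 0.23220j) × (-0.22063 + 0.03078j) = 0.02002 - 0.05502j  (running Σ = -0.20947 - 0.08739j)
  m=0: (-0.19400 + 0.00000j) × (-0.24048 + 0.00000j) = 0.04665 + 0.00000j  (running Σ = -0.16282 - 0.08739j)
  m=1: (0.12314 + 0.23220j) × (0.22063 + 0.03078j) = 0.02002 + 0.05502j  (running Σ = -0.14280 - 0.03237j)
  m=2: (-0.10100 + 0.14904j) × (0.21972 + 0.06252j) = -0.03151 + 0.02643j  (running Σ = -0.17431 - 0.00593j)
  m=3: (0.29255 + 0.03171j) × (-0.23974 - 0.10585j) = -0.06678 - 0.03857j  (running Σ = -0.24108 - 0.04450j)
  m=4: (0.04750 + 0.11906j) × (-0.15361 - 0.09511j) = 0.00403 - 0.02281j  (running Σ = -0.23706 - 0.06731j)
  m=5: (0.22897 - 0.26988j) × (0.26133 + 0.21701j) = 0.11840 - 0.02084j  (running Σ = -0.11866 - 0.08815j)
  m=6: (-0.00258 - 0.00057j) × (0.03294 + 0.03613j) = -0.00006 - 0.00011j  (running Σ = -0.11872 - 0.08826j)
  m=7: (-0.11194 - 0.40192j) × (-0.24471 - 0.35723j) = -0.11619 + 0.13834j  (running Σ = -0.23491 + 0.05008j)
  m=8: (-0.28441 + 0.26990j) × (0.16624 + 0.33385j) = -0.13739 - 0.05008j  (running Σ = -0.37229 - 0.00000j)
Total Σ_m = -0.37229 - 0.00000j. Multiply by 0.739198: -0.27520 - 0.00000j. P_8(cos γ) = -0.275199

Legendre polynomial (addition theorem), -0.275199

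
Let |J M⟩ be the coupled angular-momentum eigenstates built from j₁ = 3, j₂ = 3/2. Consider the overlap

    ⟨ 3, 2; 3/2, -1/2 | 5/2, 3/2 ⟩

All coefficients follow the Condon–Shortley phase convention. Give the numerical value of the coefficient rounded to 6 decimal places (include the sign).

+√(1/14) = +0.267261

√[6·2!4!1!/8! · 5!1!1!2!4!1!] = √(288/7)
  +(−1)^0/∏(0,2,1,1,3,0)! = 1/12  (running 1/12)
  +(−1)^1/∏(1,1,0,0,4,1)! = -1/24  (running 1/24)
⟨..|..⟩ = √(288/7)·(1/24) = +0.267261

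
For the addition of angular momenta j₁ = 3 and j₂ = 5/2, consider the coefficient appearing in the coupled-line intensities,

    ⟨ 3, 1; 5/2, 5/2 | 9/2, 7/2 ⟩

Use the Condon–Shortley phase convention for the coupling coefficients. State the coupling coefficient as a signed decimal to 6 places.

−√(50/99) = -0.710669

j₁+j₂−J=1  J+j₁−j₂=5  J−j₁+j₂=4  j₁+j₂+J+1=11
(j₁±m₁, j₂±m₂, J±M) = (4,2,5,0,8,1)
P² = 1843200/11
sum k=1..1:
  [1] −1/576 = -1/576
S = -1/576
C² = P²·S² = 50/99 ; C = -0.710669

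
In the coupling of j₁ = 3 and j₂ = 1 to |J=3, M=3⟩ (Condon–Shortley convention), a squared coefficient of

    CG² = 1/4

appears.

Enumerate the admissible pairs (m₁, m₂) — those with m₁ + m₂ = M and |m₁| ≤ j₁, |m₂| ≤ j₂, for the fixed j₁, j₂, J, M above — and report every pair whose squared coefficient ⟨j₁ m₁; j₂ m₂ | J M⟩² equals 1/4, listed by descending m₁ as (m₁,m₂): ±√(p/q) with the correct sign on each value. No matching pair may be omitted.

Admissible pairs with m₁+m₂ = M = 3: (2,1), (3,0)
  (m₁,m₂)=(3,0): CG² = 3/4, CG = +√(3/4)
  (m₁,m₂)=(2,1): CG² = 1/4, CG = −√(1/4)   ← matches the target
Pairs with CG² = 1/4: (2,1): −√(1/4)

(2,1): −√(1/4)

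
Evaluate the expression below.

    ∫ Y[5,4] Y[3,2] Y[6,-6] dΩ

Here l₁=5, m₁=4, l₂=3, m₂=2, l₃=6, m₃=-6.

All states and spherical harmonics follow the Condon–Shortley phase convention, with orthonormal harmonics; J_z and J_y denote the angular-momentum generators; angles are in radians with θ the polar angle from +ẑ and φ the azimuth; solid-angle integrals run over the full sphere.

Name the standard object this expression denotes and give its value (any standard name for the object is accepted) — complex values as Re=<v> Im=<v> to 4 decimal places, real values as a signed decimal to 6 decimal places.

This is a Gaunt coefficient — the integral of a triple product of spherical harmonics over the sphere.
Rules hold: Σm=0, L=14 even, 2≤6≤8.
N = 11·7·13 = 1001
Δ = 2!·8!·4!/15! = 1/675675
Racah Σ t=0..2: t=0:+1/8640 t=1:−1/2304 t=2:+1/8640 = -7/34560
⇒ 3j(5 3 6; 0 0 0)² = 7/429, sgn -1
Racah Σ t=1..1: t=1:−1/967680 = -1/967680
⇒ 3j(5 3 6; 4 2 -6)² = 3/91, sgn -1
4πI² = N·(3j₀)²·(3jₘ)² = 7/13
I = +1·√(0.538462/4π) = 0.20700098

Gaunt coefficient, +0.207001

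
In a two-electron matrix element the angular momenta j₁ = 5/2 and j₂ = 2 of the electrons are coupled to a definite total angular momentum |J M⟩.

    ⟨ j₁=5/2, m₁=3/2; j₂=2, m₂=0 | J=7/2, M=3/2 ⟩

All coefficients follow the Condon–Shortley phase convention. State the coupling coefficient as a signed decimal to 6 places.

√[8·1!4!3!/9! · 4!1!2!2!5!2!] = √(512/7)
  +(−1)^0/∏(0,1,1,2,3,1)! = 1/12  (running 1/12)
  +(−1)^1/∏(1,0,0,1,4,2)! = -1/48  (running 1/16)
⟨..|..⟩ = √(512/7)·(1/16) = +0.534522

+0.534522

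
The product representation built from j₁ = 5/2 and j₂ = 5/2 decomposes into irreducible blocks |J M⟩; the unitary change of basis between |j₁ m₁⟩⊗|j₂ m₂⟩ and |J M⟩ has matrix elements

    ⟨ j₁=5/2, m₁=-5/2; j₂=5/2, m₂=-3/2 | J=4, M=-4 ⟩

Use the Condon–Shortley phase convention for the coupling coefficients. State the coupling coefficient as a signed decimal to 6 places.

-0.707107  (= −√(1/2))

j₁+j₂−J=1  J+j₁−j₂=4  J−j₁+j₂=4  j₁+j₂+J+1=10
(j₁±m₁, j₂±m₂, J±M) = (0,5,1,4,0,8)
P² = 165888
sum k=1..1:
  [1] −1/576 = -1/576
S = -1/576
C² = P²·S² = 1/2 ; C = -0.707107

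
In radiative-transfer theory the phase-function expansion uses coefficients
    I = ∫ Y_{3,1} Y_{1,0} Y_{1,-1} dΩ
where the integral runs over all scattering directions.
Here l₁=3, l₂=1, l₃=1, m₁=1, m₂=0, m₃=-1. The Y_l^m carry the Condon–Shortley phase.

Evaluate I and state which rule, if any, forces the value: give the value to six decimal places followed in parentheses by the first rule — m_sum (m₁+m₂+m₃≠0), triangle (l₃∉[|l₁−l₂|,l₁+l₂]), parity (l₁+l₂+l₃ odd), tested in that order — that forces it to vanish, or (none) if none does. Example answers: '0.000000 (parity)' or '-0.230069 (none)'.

0.000000 (triangle)

|3−1|≤1≤3+1 violated ⇒ I = 0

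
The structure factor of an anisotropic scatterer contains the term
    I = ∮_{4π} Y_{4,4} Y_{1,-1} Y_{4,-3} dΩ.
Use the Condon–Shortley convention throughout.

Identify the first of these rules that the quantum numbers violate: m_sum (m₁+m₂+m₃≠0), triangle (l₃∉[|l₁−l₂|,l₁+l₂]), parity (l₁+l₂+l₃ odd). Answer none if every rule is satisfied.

azimuthal sum: 4 − 1 − 3 = 0  ✓
3 ≤ 4 ≤ 5 (triangle on l)  ✓
L = 4 + 1 + 4 = 9 (odd)  ✗

parity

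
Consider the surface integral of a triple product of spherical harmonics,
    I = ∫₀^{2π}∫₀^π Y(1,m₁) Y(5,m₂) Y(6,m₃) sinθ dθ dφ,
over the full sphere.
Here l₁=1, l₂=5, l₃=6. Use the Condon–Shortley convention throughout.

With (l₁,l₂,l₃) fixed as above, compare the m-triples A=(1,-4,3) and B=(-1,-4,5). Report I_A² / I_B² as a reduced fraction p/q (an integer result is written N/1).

3/55

l's match ⇒ only the (l;m) 3-j factors differ between A and B.
A: triangle coeff Δ(1,5,6) = 1/858; Σ_t [0,0]: t=0:+1/725760 = 1/725760; (3j)²=1/286 [(1 5 6; 1 -4 3)], sign=-1
B: triangle coeff Δ(1,5,6) = 1/858; Σ_t [0,0]: t=0:+1/725760 = 1/725760; (3j)²=5/78 [(1 5 6; -1 -4 5)], sign=-1
I_A²/I_B² = (1/286)/(5/78) = 3/55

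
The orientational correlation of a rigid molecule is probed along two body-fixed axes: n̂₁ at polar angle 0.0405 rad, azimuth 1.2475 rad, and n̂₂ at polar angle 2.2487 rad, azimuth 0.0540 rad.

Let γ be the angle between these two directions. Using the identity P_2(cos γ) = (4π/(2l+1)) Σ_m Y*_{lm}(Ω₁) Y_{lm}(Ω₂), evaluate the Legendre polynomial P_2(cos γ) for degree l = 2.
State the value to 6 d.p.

0.067391

Term-by-term m-sum for l=2 (normalisation 4π/5 = 2.513274):
  term(m=-2) = -0.00011 + 0.00010j   from Y*(Ω₁)=-0.00051 + 0.00038j, Y(Ω₂)=0.23297 - 0.02526j
  term(m=-1) = -0.00435 - 0.01097j   from Y*(Ω₁)=0.00993 + 0.02963j, Y(Ω₂)=-0.37683 + 0.02037j
  term(m=+0) = 0.03572 + 0.00000j   from Y*(Ω₁)=0.62923 + 0.00000j, Y(Ω₂)=0.05677 + 0.00000j
  term(m=+1) = -0.00435 + 0.01097j   from Y*(Ω₁)=-0.00993 + 0.02963j, Y(Ω₂)=0.37683 + 0.02037j
  term(m=+2) = -0.00011 - 0.00010j   from Y*(Ω₁)=-0.00051 - 0.00038j, Y(Ω₂)=0.23297 + 0.02526j
Total Σ_m = 0.02681 + 0.00000j. Multiply by 2.513274: 0.06739 + 0.00000j. P_2(cos γ) = 0.067391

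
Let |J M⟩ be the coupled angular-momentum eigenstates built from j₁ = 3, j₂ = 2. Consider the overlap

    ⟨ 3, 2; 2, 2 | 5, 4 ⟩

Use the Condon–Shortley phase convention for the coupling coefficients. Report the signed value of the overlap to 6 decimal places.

+√(3/5) = +0.774597

j₁+j₂−J=0  J+j₁−j₂=6  J−j₁+j₂=4  j₁+j₂+J+1=11
(j₁±m₁, j₂±m₂, J±M) = (5,1,4,0,9,1)
P² = 4976640
sum k=0..0:
  [0] +1/2880 = 1/2880
S = 1/2880
C² = P²·S² = 3/5 ; C = +0.774597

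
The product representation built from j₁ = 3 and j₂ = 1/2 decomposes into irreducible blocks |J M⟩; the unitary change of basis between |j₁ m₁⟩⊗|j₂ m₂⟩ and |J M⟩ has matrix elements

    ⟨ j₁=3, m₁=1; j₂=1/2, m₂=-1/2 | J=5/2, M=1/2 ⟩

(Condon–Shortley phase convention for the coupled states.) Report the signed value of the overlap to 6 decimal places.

√[6·1!5!0!/7! · 4!2!0!1!3!2!] = √(576/7)
  +(−1)^0/∏(0,1,2,0,3,0)! = 1/12  (running 1/12)
⟨..|..⟩ = √(576/7)·(1/12) = +0.755929

+0.755929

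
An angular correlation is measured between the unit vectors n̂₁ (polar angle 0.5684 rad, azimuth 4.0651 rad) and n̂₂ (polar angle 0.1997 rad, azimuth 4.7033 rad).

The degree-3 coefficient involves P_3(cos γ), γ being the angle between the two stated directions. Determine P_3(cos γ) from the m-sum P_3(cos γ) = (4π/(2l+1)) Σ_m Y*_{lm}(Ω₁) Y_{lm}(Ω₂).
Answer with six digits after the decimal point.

0.527328

Addition theorem: P_3(cos γ) = (4π/7) Σ_m Y*_{lm}(Ω₁) Y_{lm}(Ω₂), m = −3…3:
  m=-3: (0.060645, -0.023597) × (0.000089, -0.003256) = (-0.000071, -0.000200)  (running Σ = (-0.000071, -0.000200))
  m=-2: (-0.068060, 0.240099) × (-0.039412, -0.000717) = (0.002854, -0.009414)  (running Σ = (0.002783, -0.009614))
  m=-1: (-0.267637, -0.354047) × (-0.002216, 0.243819) = (0.086917, -0.064470)  (running Σ = (0.089699, -0.074084))
  m=0: (0.173368, -0.000000) × (0.659551, 0.000000) = (0.114345, 0.000000)  (running Σ = (0.204044, -0.074084))
  m=1: (0.267637, -0.354047) × (0.002216, 0.243819) = (0.086917, 0.064470)  (running Σ = (0.290961, -0.009614))
  m=2: (-0.068060, -0.240099) × (-0.039412, 0.000717) = (0.002854, 0.009414)  (running Σ = (0.293815, -0.000200))
  m=3: (-0.060645, -0.023597) × (-0.000089, -0.003256) = (-0.000071, 0.000200)  (running Σ = (0.293744, 0.000000))
Σ over m = (0.293744, 0.000000); ×(4π/7) → (0.527328, 0.000000). Real part: 0.527328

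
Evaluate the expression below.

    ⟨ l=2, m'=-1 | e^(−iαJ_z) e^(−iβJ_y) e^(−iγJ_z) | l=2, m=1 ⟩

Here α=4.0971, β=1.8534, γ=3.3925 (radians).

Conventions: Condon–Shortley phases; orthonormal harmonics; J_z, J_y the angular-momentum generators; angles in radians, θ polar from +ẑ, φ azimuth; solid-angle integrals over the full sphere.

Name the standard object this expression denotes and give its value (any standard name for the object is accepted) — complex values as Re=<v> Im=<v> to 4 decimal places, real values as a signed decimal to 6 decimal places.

This is a Wigner D-matrix element — the rotation-matrix element ⟨l m'| R(α,β,γ) |l m⟩ in the angular-momentum basis.
D^2_{-1,1}(4.0971,1.8534,3.3925) = e^{-i·-1·4.0971}·d^2_{-1,1}(1.8534)·e^{-i·1·3.3925}. Compute d first:
Half-angle: c=0.600476, s=0.799643. N=√(1·6·6·1)=6.000000
Admissible k: 2..3 (factorial args all ≥0)
  k=2: (−1)^0·6.0000/(2)·0.6005^2·0.7996^2 = +0.691679
  k=3: (−1)^1·6.0000/(6)·0.6005^0·0.7996^4 = -0.408869
d^2_{-1,1}(1.8534) = +0.691679 -0.408869 = +0.282810
D = (-0.577195-0.816607i)·(+0.282810)·(-0.968688+0.248283i) = +0.215465+0.183184i

Wigner D-matrix element, Re=0.2155 Im=0.1832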